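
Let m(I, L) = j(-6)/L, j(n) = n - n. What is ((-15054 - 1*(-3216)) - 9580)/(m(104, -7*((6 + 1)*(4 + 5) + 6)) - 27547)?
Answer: 21418/27547 ≈ 0.77751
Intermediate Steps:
j(n) = 0
m(I, L) = 0 (m(I, L) = 0/L = 0)
((-15054 - 1*(-3216)) - 9580)/(m(104, -7*((6 + 1)*(4 + 5) + 6)) - 27547) = ((-15054 - 1*(-3216)) - 9580)/(0 - 27547) = ((-15054 + 3216) - 9580)/(-27547) = (-11838 - 9580)*(-1/27547) = -21418*(-1/27547) = 21418/27547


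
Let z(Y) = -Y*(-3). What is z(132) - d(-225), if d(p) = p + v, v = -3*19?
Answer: 678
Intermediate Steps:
v = -57
z(Y) = 3*Y
d(p) = -57 + p (d(p) = p - 57 = -57 + p)
z(132) - d(-225) = 3*132 - (-57 - 225) = 396 - 1*(-282) = 396 + 282 = 678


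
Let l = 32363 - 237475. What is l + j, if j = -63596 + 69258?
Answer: -199450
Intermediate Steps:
l = -205112
j = 5662
l + j = -205112 + 5662 = -199450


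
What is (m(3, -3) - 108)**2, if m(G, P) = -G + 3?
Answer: 11664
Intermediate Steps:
m(G, P) = 3 - G
(m(3, -3) - 108)**2 = ((3 - 1*3) - 108)**2 = ((3 - 3) - 108)**2 = (0 - 108)**2 = (-108)**2 = 11664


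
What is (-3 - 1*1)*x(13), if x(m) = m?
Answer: -52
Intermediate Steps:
(-3 - 1*1)*x(13) = (-3 - 1*1)*13 = (-3 - 1)*13 = -4*13 = -52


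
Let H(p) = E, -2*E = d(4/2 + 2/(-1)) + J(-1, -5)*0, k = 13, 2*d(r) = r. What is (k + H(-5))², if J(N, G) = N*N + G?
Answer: 169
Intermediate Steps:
d(r) = r/2
J(N, G) = G + N² (J(N, G) = N² + G = G + N²)
E = 0 (E = -((4/2 + 2/(-1))/2 + (-5 + (-1)²)*0)/2 = -((4*(½) + 2*(-1))/2 + (-5 + 1)*0)/2 = -((2 - 2)/2 - 4*0)/2 = -((½)*0 + 0)/2 = -(0 + 0)/2 = -½*0 = 0)
H(p) = 0
(k + H(-5))² = (13 + 0)² = 13² = 169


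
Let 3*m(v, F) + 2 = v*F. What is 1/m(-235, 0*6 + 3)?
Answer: -3/707 ≈ -0.0042433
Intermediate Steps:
m(v, F) = -⅔ + F*v/3 (m(v, F) = -⅔ + (v*F)/3 = -⅔ + (F*v)/3 = -⅔ + F*v/3)
1/m(-235, 0*6 + 3) = 1/(-⅔ + (⅓)*(0*6 + 3)*(-235)) = 1/(-⅔ + (⅓)*(0 + 3)*(-235)) = 1/(-⅔ + (⅓)*3*(-235)) = 1/(-⅔ - 235) = 1/(-707/3) = -3/707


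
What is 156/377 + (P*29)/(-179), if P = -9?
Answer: 9717/5191 ≈ 1.8719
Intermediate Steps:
156/377 + (P*29)/(-179) = 156/377 - 9*29/(-179) = 156*(1/377) - 261*(-1/179) = 12/29 + 261/179 = 9717/5191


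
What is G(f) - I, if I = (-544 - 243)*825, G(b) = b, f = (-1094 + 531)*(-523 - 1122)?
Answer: 1575410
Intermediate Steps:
f = 926135 (f = -563*(-1645) = 926135)
I = -649275 (I = -787*825 = -649275)
G(f) - I = 926135 - 1*(-649275) = 926135 + 649275 = 1575410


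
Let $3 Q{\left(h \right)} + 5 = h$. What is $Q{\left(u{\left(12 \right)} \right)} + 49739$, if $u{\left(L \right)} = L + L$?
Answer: $\frac{149236}{3} \approx 49745.0$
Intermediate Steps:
$u{\left(L \right)} = 2 L$
$Q{\left(h \right)} = - \frac{5}{3} + \frac{h}{3}$
$Q{\left(u{\left(12 \right)} \right)} + 49739 = \left(- \frac{5}{3} + \frac{2 \cdot 12}{3}\right) + 49739 = \left(- \frac{5}{3} + \frac{1}{3} \cdot 24\right) + 49739 = \left(- \frac{5}{3} + 8\right) + 49739 = \frac{19}{3} + 49739 = \frac{149236}{3}$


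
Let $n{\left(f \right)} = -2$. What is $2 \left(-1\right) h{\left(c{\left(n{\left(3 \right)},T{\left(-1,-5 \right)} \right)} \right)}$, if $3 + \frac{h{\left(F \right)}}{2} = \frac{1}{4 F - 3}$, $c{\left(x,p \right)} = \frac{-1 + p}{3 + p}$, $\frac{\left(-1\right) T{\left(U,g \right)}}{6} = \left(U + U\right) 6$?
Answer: $\frac{408}{59} \approx 6.9153$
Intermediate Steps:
$T{\left(U,g \right)} = - 72 U$ ($T{\left(U,g \right)} = - 6 \left(U + U\right) 6 = - 6 \cdot 2 U 6 = - 6 \cdot 12 U = - 72 U$)
$c{\left(x,p \right)} = \frac{-1 + p}{3 + p}$
$h{\left(F \right)} = -6 + \frac{2}{-3 + 4 F}$ ($h{\left(F \right)} = -6 + \frac{2}{4 F - 3} = -6 + \frac{2}{-3 + 4 F}$)
$2 \left(-1\right) h{\left(c{\left(n{\left(3 \right)},T{\left(-1,-5 \right)} \right)} \right)} = 2 \left(-1\right) \frac{4 \left(5 - 6 \frac{-1 - -72}{3 - -72}\right)}{-3 + 4 \frac{-1 - -72}{3 - -72}} = - 2 \frac{4 \left(5 - 6 \frac{-1 + 72}{3 + 72}\right)}{-3 + 4 \frac{-1 + 72}{3 + 72}} = - 2 \frac{4 \left(5 - 6 \cdot \frac{1}{75} \cdot 71\right)}{-3 + 4 \cdot \frac{1}{75} \cdot 71} = - 2 \frac{4 \left(5 - \frac{142}{25}\right)}{-3 + 4 \cdot \frac{71}{75}} = - 2 \frac{4 \left(5 - \frac{142}{25}\right)}{-3 + \frac{284}{75}} = - 2 \cdot 4 \frac{1}{\frac{59}{75}} \left(- \frac{17}{25}\right) = - 2 \cdot 4 \cdot \frac{75}{59} \left(- \frac{17}{25}\right) = \left(-2\right) \left(- \frac{204}{59}\right) = \frac{408}{59}$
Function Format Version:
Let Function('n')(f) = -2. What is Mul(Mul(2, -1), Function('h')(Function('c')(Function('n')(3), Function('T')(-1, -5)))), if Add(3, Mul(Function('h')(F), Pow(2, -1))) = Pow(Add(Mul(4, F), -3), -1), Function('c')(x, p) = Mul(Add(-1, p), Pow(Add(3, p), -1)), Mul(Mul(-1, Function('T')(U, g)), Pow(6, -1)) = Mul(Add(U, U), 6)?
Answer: Rational(408, 59) ≈ 6.9153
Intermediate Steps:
Function('T')(U, g) = Mul(-72, U) (Function('T')(U, g) = Mul(-6, Mul(Add(U, U), 6)) = Mul(-6, Mul(Mul(2, U), 6)) = Mul(-6, Mul(12, U)) = Mul(-72, U))
Function('c')(x, p) = Mul(Pow(Add(3, p), -1), Add(-1, p))
Function('h')(F) = Add(-6, Mul(2, Pow(Add(-3, Mul(4, F)), -1))) (Function('h')(F) = Add(-6, Mul(2, Pow(Add(Mul(4, F), -3), -1))) = Add(-6, Mul(2, Pow(Add(-3, Mul(4, F)), -1))))
Mul(Mul(2, -1), Function('h')(Function('c')(Function('n')(3), Function('T')(-1, -5)))) = Mul(Mul(2, -1), Mul(4, Pow(Add(-3, Mul(4, Mul(Pow(Add(3, Mul(-72, -1)), -1), Add(-1, Mul(-72, -1))))), -1), Add(5, Mul(-6, Mul(Pow(Add(3, Mul(-72, -1)), -1), Add(-1, Mul(-72, -1))))))) = Mul(-2, Mul(4, Pow(Add(-3, Mul(4, Mul(Pow(Add(3, 72), -1), Add(-1, 72)))), -1), Add(5, Mul(-6, Mul(Pow(Add(3, 72), -1), Add(-1, 72)))))) = Mul(-2, Mul(4, Pow(Add(-3, Mul(4, Mul(Pow(75, -1), 71))), -1), Add(5, Mul(-6, Mul(Pow(75, -1), 71))))) = Mul(-2, Mul(4, Pow(Add(-3, Mul(4, Mul(Rational(1, 75), 71))), -1), Add(5, Mul(-6, Mul(Rational(1, 75), 71))))) = Mul(-2, Mul(4, Pow(Add(-3, Mul(4, Rational(71, 75))), -1), Add(5, Mul(-6, Rational(71, 75))))) = Mul(-2, Mul(4, Pow(Add(-3, Rational(284, 75)), -1), Add(5, Rational(-142, 25)))) = Mul(-2, Mul(4, Pow(Rational(59, 75), -1), Rational(-17, 25))) = Mul(-2, Mul(4, Rational(75, 59), Rational(-17, 25))) = Mul(-2, Rational(-204, 59)) = Rational(408, 59)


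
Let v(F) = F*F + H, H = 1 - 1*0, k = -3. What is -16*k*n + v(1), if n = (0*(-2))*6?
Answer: 2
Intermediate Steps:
n = 0 (n = 0*6 = 0)
H = 1 (H = 1 + 0 = 1)
v(F) = 1 + F**2 (v(F) = F*F + 1 = F**2 + 1 = 1 + F**2)
-16*k*n + v(1) = -(-48)*0 + (1 + 1**2) = -16*0 + (1 + 1) = 0 + 2 = 2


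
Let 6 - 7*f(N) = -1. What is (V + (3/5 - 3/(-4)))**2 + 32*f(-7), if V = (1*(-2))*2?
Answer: 15609/400 ≈ 39.023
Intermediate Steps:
f(N) = 1 (f(N) = 6/7 - 1/7*(-1) = 6/7 + 1/7 = 1)
V = -4 (V = -2*2 = -4)
(V + (3/5 - 3/(-4)))**2 + 32*f(-7) = (-4 + (3/5 - 3/(-4)))**2 + 32*1 = (-4 + (3*(1/5) - 3*(-1/4)))**2 + 32 = (-4 + (3/5 + 3/4))**2 + 32 = (-4 + 27/20)**2 + 32 = (-53/20)**2 + 32 = 2809/400 + 32 = 15609/400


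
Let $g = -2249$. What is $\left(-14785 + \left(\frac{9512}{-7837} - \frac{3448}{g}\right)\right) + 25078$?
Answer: $\frac{181424005497}{17625413} \approx 10293.0$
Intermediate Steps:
$\left(-14785 + \left(\frac{9512}{-7837} - \frac{3448}{g}\right)\right) + 25078 = \left(-14785 + \left(\frac{9512}{-7837} - \frac{3448}{-2249}\right)\right) + 25078 = \left(-14785 + \left(9512 \left(- \frac{1}{7837}\right) - - \frac{3448}{2249}\right)\right) + 25078 = \left(-14785 + \left(- \frac{9512}{7837} + \frac{3448}{2249}\right)\right) + 25078 = \left(-14785 + \frac{5629488}{17625413}\right) + 25078 = - \frac{260586101717}{17625413} + 25078 = \frac{181424005497}{17625413}$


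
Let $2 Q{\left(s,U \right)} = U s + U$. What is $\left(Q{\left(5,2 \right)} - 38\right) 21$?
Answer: $-672$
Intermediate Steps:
$Q{\left(s,U \right)} = \frac{U}{2} + \frac{U s}{2}$ ($Q{\left(s,U \right)} = \frac{U s + U}{2} = \frac{U + U s}{2} = \frac{U}{2} + \frac{U s}{2}$)
$\left(Q{\left(5,2 \right)} - 38\right) 21 = \left(\frac{1}{2} \cdot 2 \left(1 + 5\right) - 38\right) 21 = \left(\frac{1}{2} \cdot 2 \cdot 6 - 38\right) 21 = \left(6 - 38\right) 21 = \left(-32\right) 21 = -672$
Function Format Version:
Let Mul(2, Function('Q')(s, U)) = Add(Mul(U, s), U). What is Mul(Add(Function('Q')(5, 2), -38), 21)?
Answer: -672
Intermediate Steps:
Function('Q')(s, U) = Add(Mul(Rational(1, 2), U), Mul(Rational(1, 2), U, s)) (Function('Q')(s, U) = Mul(Rational(1, 2), Add(Mul(U, s), U)) = Mul(Rational(1, 2), Add(U, Mul(U, s))) = Add(Mul(Rational(1, 2), U), Mul(Rational(1, 2), U, s)))
Mul(Add(Function('Q')(5, 2), -38), 21) = Mul(Add(Mul(Rational(1, 2), 2, Add(1, 5)), -38), 21) = Mul(Add(Mul(Rational(1, 2), 2, 6), -38), 21) = Mul(Add(6, -38), 21) = Mul(-32, 21) = -672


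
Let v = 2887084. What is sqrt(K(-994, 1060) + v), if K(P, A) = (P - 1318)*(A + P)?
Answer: 2*sqrt(683623) ≈ 1653.6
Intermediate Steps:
K(P, A) = (-1318 + P)*(A + P)
sqrt(K(-994, 1060) + v) = sqrt(((-994)**2 - 1318*1060 - 1318*(-994) + 1060*(-994)) + 2887084) = sqrt((988036 - 1397080 + 1310092 - 1053640) + 2887084) = sqrt(-152592 + 2887084) = sqrt(2734492) = 2*sqrt(683623)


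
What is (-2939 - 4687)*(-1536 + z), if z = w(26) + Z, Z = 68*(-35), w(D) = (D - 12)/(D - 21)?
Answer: 149210316/5 ≈ 2.9842e+7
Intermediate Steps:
w(D) = (-12 + D)/(-21 + D)
Z = -2380
z = -11886/5 (z = (-12 + 26)/(-21 + 26) - 2380 = 14/5 - 2380 = -11886/5 ≈ -2377.2)
(-2939 - 4687)*(-1536 + z) = (-2939 - 4687)*(-1536 - 11886/5) = -7626*(-19566/5) = 149210316/5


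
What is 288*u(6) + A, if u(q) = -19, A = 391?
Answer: -5081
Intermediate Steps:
288*u(6) + A = 288*(-19) + 391 = -5472 + 391 = -5081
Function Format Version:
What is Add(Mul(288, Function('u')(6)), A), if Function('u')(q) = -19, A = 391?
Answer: -5081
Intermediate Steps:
Add(Mul(288, Function('u')(6)), A) = Add(Mul(288, -19), 391) = Add(-5472, 391) = -5081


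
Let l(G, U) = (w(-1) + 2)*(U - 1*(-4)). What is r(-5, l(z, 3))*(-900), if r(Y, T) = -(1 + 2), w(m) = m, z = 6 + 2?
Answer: 2700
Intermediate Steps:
z = 8
l(G, U) = 4 + U (l(G, U) = (-1 + 2)*(U - 1*(-4)) = 1*(U + 4) = 1*(4 + U) = 4 + U)
r(Y, T) = -3 (r(Y, T) = -1*3 = -3)
r(-5, l(z, 3))*(-900) = -3*(-900) = 2700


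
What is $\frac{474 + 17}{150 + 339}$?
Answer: $\frac{491}{489} \approx 1.0041$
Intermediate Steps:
$\frac{474 + 17}{150 + 339} = \frac{491}{489}$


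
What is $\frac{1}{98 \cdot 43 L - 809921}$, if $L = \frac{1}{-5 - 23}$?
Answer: $- \frac{2}{1620143} \approx -1.2345 \cdot 10^{-6}$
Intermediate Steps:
$L = - \frac{1}{28}$ ($L = \frac{1}{-28} = - \frac{1}{28} \approx -0.035714$)
$\frac{1}{98 \cdot 43 L - 809921} = \frac{1}{98 \cdot 43 \left(- \frac{1}{28}\right) - 809921} = \frac{1}{4214 \left(- \frac{1}{28}\right) - 809921} = \frac{1}{- \frac{301}{2} - 809921} = \frac{1}{- \frac{1620143}{2}} = - \frac{2}{1620143}$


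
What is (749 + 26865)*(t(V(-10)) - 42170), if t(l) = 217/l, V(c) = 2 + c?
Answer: -4660925639/4 ≈ -1.1652e+9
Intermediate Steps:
(749 + 26865)*(t(V(-10)) - 42170) = (749 + 26865)*(217/(2 - 10) - 42170) = 27614*(217/(-8) - 42170) = 27614*(217*(-⅛) - 42170) = 27614*(-217/8 - 42170) = 27614*(-337577/8) = -4660925639/4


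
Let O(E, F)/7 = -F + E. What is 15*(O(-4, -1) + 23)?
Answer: 30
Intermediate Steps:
O(E, F) = -7*F + 7*E (O(E, F) = 7*(-F + E) = 7*(E - F) = -7*F + 7*E)
15*(O(-4, -1) + 23) = 15*((-7*(-1) + 7*(-4)) + 23) = 15*((7 - 28) + 23) = 15*(-21 + 23) = 15*2 = 30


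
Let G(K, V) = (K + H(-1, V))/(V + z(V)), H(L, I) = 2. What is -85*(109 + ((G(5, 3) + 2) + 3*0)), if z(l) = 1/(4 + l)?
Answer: -211735/22 ≈ -9624.3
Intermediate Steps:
G(K, V) = (2 + K)/(V + 1/(4 + V)) (G(K, V) = (K + 2)/(V + 1/(4 + V)) = (2 + K)/(V + 1/(4 + V)))
-85*(109 + ((G(5, 3) + 2) + 3*0)) = -85*(109 + (((2 + 5)*(4 + 3)/(1 + 3*(4 + 3)) + 2) + 3*0)) = -85*(109 + ((7*7/(1 + 3*7) + 2) + 0)) = -85*(109 + ((7*7/(1 + 21) + 2) + 0)) = -85*(109 + ((7*7/22 + 2) + 0)) = -85*(109 + (((1/22)*7*7 + 2) + 0)) = -85*(109 + ((49/22 + 2) + 0)) = -85*(109 + (93/22 + 0)) = -85*(109 + 93/22) = -85*2491/22 = -211735/22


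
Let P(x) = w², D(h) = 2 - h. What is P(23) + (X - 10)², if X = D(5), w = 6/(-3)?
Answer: 173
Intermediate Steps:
w = -2 (w = 6*(-⅓) = -2)
X = -3 (X = 2 - 1*5 = 2 - 5 = -3)
P(x) = 4 (P(x) = (-2)² = 4)
P(23) + (X - 10)² = 4 + (-3 - 10)² = 4 + (-13)² = 4 + 169 = 173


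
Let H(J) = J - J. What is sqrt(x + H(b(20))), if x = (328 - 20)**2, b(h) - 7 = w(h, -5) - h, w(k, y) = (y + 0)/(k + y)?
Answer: 308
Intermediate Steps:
w(k, y) = y/(k + y)
b(h) = 7 - h - 5/(-5 + h) (b(h) = 7 + (-5/(h - 5) - h) = 7 + (-5/(-5 + h) - h) = 7 + (-h - 5/(-5 + h)) = 7 - h - 5/(-5 + h))
H(J) = 0
x = 94864 (x = 308**2 = 94864)
sqrt(x + H(b(20))) = sqrt(94864 + 0) = sqrt(94864) = 308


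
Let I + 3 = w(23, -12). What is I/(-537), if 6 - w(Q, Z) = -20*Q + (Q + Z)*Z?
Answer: -595/537 ≈ -1.1080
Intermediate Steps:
w(Q, Z) = 6 + 20*Q - Z*(Q + Z) (w(Q, Z) = 6 - (-20*Q + (Q + Z)*Z) = 6 - (-20*Q + Z*(Q + Z)) = 6 + (20*Q - Z*(Q + Z)) = 6 + 20*Q - Z*(Q + Z))
I = 595 (I = -3 + (6 - 1*(-12)**2 + 20*23 - 1*23*(-12)) = -3 + (6 - 1*144 + 460 + 276) = -3 + (6 - 144 + 460 + 276) = -3 + 598 = 595)
I/(-537) = 595/(-537) = 595*(-1/537) = -595/537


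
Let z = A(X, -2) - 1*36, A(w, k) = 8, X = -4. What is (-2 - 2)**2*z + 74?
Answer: -374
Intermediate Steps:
z = -28 (z = 8 - 1*36 = 8 - 36 = -28)
(-2 - 2)**2*z + 74 = (-2 - 2)**2*(-28) + 74 = (-4)**2*(-28) + 74 = 16*(-28) + 74 = -448 + 74 = -374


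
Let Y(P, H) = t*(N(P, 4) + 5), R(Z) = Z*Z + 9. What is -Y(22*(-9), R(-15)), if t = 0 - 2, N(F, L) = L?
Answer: 18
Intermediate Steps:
R(Z) = 9 + Z² (R(Z) = Z² + 9 = 9 + Z²)
t = -2
Y(P, H) = -18 (Y(P, H) = -2*(4 + 5) = -2*9 = -18)
-Y(22*(-9), R(-15)) = -1*(-18) = 18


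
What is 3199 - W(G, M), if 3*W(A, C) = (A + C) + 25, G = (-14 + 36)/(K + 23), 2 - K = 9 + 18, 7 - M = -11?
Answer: 9565/3 ≈ 3188.3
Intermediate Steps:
M = 18 (M = 7 - 1*(-11) = 7 + 11 = 18)
K = -25 (K = 2 - (9 + 18) = 2 - 1*27 = 2 - 27 = -25)
G = -11 (G = (-14 + 36)/(-25 + 23) = 22/(-2) = 22*(-½) = -11)
W(A, C) = 25/3 + A/3 + C/3 (W(A, C) = ((A + C) + 25)/3 = (25 + A + C)/3 = 25/3 + A/3 + C/3)
3199 - W(G, M) = 3199 - (25/3 + (⅓)*(-11) + (⅓)*18) = 3199 - (25/3 - 11/3 + 6) = 3199 - 1*32/3 = 3199 - 32/3 = 9565/3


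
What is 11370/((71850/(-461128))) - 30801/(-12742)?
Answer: -2226813869509/30517090 ≈ -72969.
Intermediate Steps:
11370/((71850/(-461128))) - 30801/(-12742) = 11370/((71850*(-1/461128))) - 30801*(-1/12742) = 11370/(-35925/230564) + 30801/12742 = 11370*(-230564/35925) + 30801/12742 = -174767512/2395 + 30801/12742 = -2226813869509/30517090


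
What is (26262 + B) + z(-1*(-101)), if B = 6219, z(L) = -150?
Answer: 32331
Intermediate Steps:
(26262 + B) + z(-1*(-101)) = (26262 + 6219) - 150 = 32481 - 150 = 32331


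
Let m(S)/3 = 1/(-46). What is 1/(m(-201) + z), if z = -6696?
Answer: -46/308019 ≈ -0.00014934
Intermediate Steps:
m(S) = -3/46 (m(S) = 3/(-46) = 3*(-1/46) = -3/46)
1/(m(-201) + z) = 1/(-3/46 - 6696) = 1/(-308019/46) = -46/308019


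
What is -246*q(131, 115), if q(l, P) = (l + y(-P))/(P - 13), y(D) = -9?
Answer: -5002/17 ≈ -294.24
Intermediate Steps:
q(l, P) = (-9 + l)/(-13 + P) (q(l, P) = (l - 9)/(P - 13) = (-9 + l)/(-13 + P))
-246*q(131, 115) = -246*(-9 + 131)/(-13 + 115) = -246*122/102 = -41*122/17 = -246*61/51 = -5002/17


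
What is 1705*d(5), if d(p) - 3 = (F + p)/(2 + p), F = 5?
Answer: 52855/7 ≈ 7550.7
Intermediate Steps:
d(p) = 3 + (5 + p)/(2 + p)
1705*d(5) = 1705*((11 + 4*5)/(2 + 5)) = 1705*((11 + 20)/7) = 1705*((1/7)*31) = 1705*(31/7) = 52855/7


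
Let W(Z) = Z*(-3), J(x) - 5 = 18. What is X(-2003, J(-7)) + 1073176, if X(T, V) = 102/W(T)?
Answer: 2149571562/2003 ≈ 1.0732e+6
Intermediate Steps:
J(x) = 23 (J(x) = 5 + 18 = 23)
W(Z) = -3*Z
X(T, V) = -34/T (X(T, V) = 102/((-3*T)) = 102*(-1/(3*T)) = -34/T)
X(-2003, J(-7)) + 1073176 = -34/(-2003) + 1073176 = -34*(-1/2003) + 1073176 = 34/2003 + 1073176 = 2149571562/2003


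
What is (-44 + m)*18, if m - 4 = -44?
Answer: -1512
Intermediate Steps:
m = -40 (m = 4 - 44 = -40)
(-44 + m)*18 = (-44 - 40)*18 = -84*18 = -1512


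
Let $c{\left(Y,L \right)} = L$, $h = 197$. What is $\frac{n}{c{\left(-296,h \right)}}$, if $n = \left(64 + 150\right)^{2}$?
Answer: $\frac{45796}{197} \approx 232.47$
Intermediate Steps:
$n = 45796$ ($n = 214^{2} = 45796$)
$\frac{n}{c{\left(-296,h \right)}} = \frac{45796}{197}$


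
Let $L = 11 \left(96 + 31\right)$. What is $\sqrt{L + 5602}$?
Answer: $\sqrt{6999} \approx 83.66$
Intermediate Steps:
$L = 1397$ ($L = 11 \cdot 127 = 1397$)
$\sqrt{L + 5602} = \sqrt{1397 + 5602} = \sqrt{6999}$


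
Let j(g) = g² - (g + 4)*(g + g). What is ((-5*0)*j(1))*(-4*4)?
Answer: 0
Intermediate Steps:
j(g) = g² - 2*g*(4 + g) (j(g) = g² - (4 + g)*2*g = g² - 2*g*(4 + g))
((-5*0)*j(1))*(-4*4) = ((-5*0)*(-1*1*(8 + 1)))*(-4*4) = (0*(-1*1*9))*(-16) = (0*(-9))*(-16) = 0*(-16) = 0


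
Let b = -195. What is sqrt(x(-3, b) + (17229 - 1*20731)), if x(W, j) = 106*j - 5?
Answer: I*sqrt(24177) ≈ 155.49*I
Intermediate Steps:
x(W, j) = -5 + 106*j
sqrt(x(-3, b) + (17229 - 1*20731)) = sqrt((-5 + 106*(-195)) + (17229 - 1*20731)) = sqrt((-5 - 20670) + (17229 - 20731)) = sqrt(-20675 - 3502) = sqrt(-24177) = I*sqrt(24177)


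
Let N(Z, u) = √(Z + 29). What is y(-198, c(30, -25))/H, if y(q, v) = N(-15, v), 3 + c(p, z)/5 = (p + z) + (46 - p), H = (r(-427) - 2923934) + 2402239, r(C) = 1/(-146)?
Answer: -146*√14/76167471 ≈ -7.1721e-6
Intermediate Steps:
r(C) = -1/146
H = -76167471/146 (H = (-1/146 - 2923934) + 2402239 = -426894365/146 + 2402239 = -76167471/146 ≈ -5.2170e+5)
N(Z, u) = √(29 + Z)
c(p, z) = 215 + 5*z (c(p, z) = -15 + 5*((p + z) + (46 - p)) = -15 + 5*(46 + z) = -15 + (230 + 5*z) = 215 + 5*z)
y(q, v) = √14 (y(q, v) = √(29 - 15) = √14)
y(-198, c(30, -25))/H = √14/(-76167471/146) = √14*(-146/76167471) = -146*√14/76167471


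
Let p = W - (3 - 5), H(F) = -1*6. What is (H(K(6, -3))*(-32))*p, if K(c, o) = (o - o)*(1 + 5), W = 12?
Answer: 2688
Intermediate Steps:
K(c, o) = 0 (K(c, o) = 0*6 = 0)
H(F) = -6
p = 14 (p = 12 - (3 - 5) = 12 - 1*(-2) = 12 + 2 = 14)
(H(K(6, -3))*(-32))*p = -6*(-32)*14 = 192*14 = 2688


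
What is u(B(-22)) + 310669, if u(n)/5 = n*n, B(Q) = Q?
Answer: 313089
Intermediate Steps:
u(n) = 5*n**2 (u(n) = 5*(n*n) = 5*n**2)
u(B(-22)) + 310669 = 5*(-22)**2 + 310669 = 5*484 + 310669 = 2420 + 310669 = 313089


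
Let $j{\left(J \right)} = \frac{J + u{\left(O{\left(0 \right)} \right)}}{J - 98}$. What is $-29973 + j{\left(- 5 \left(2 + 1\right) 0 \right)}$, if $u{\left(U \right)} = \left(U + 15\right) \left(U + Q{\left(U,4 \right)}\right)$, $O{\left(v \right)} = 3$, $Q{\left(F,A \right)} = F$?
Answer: $- \frac{1468731}{49} \approx -29974.0$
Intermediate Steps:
$u{\left(U \right)} = 2 U \left(15 + U\right)$ ($u{\left(U \right)} = \left(U + 15\right) \left(U + U\right) = \left(15 + U\right) 2 U = 2 U \left(15 + U\right)$)
$j{\left(J \right)} = \frac{108 + J}{-98 + J}$ ($j{\left(J \right)} = \frac{J + 2 \cdot 3 \left(15 + 3\right)}{J - 98} = \frac{J + 2 \cdot 3 \cdot 18}{-98 + J} = \frac{J + 108}{-98 + J} = \frac{108 + J}{-98 + J}$)
$-29973 + j{\left(- 5 \left(2 + 1\right) 0 \right)} = -29973 + \frac{108 + - 5 \left(2 + 1\right) 0}{-98 + - 5 \left(2 + 1\right) 0} = -29973 + \frac{108 + \left(-5\right) 3 \cdot 0}{-98 + \left(-5\right) 3 \cdot 0} = -29973 + \frac{108 - 0}{-98 - 0} = -29973 + \frac{108 + 0}{-98 + 0} = -29973 + \frac{1}{-98} \cdot 108 = -29973 - \frac{54}{49} = - \frac{1468731}{49}$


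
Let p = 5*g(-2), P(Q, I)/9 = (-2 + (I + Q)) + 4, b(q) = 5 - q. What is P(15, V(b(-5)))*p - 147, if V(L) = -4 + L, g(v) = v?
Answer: -2217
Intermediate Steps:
P(Q, I) = 18 + 9*I + 9*Q (P(Q, I) = 9*((-2 + (I + Q)) + 4) = 9*((-2 + I + Q) + 4) = 9*(2 + I + Q) = 18 + 9*I + 9*Q)
p = -10 (p = 5*(-2) = -10)
P(15, V(b(-5)))*p - 147 = (18 + 9*(-4 + (5 - 1*(-5))) + 9*15)*(-10) - 147 = (18 + 9*(-4 + (5 + 5)) + 135)*(-10) - 147 = (18 + 9*(-4 + 10) + 135)*(-10) - 147 = (18 + 9*6 + 135)*(-10) - 147 = (18 + 54 + 135)*(-10) - 147 = 207*(-10) - 147 = -2070 - 147 = -2217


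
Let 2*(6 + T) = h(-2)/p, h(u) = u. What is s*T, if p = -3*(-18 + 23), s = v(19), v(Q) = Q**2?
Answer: -32129/15 ≈ -2141.9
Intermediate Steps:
s = 361 (s = 19**2 = 361)
p = -15 (p = -3*5 = -15)
T = -89/15 (T = -6 + (-2/(-15))/2 = -6 + (-2*(-1/15))/2 = -6 + (1/2)*(2/15) = -6 + 1/15 = -89/15 ≈ -5.9333)
s*T = 361*(-89/15) = -32129/15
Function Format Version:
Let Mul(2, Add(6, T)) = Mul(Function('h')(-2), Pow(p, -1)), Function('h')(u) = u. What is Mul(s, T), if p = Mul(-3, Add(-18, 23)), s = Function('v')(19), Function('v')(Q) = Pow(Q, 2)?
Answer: Rational(-32129, 15) ≈ -2141.9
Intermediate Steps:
s = 361 (s = Pow(19, 2) = 361)
p = -15 (p = Mul(-3, 5) = -15)
T = Rational(-89, 15) (T = Add(-6, Mul(Rational(1, 2), Mul(-2, Pow(-15, -1)))) = Add(-6, Mul(Rational(1, 2), Mul(-2, Rational(-1, 15)))) = Add(-6, Mul(Rational(1, 2), Rational(2, 15))) = Add(-6, Rational(1, 15)) = Rational(-89, 15) ≈ -5.9333)
Mul(s, T) = Mul(361, Rational(-89, 15)) = Rational(-32129, 15)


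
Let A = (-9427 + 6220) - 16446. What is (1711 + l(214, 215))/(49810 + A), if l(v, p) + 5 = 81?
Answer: 1787/30157 ≈ 0.059257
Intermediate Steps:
l(v, p) = 76 (l(v, p) = -5 + 81 = 76)
A = -19653 (A = -3207 - 16446 = -19653)
(1711 + l(214, 215))/(49810 + A) = (1711 + 76)/(49810 - 19653) = 1787/30157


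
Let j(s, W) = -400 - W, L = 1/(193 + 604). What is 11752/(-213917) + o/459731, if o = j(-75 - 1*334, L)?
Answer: -257305626293/4610611072507 ≈ -0.055807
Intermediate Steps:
L = 1/797 ≈ 0.0012547
o = -318801/797 (o = -400 - 1*1/797 = -400 - 1/797 = -318801/797 ≈ -400.00)
11752/(-213917) + o/459731 = 11752/(-213917) - 318801/797/459731 = 11752*(-1/213917) - 318801/797*1/459731 = -11752/213917 - 18753/21553271 = -257305626293/4610611072507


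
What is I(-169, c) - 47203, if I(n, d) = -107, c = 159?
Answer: -47310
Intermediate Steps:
I(-169, c) - 47203 = -107 - 47203 = -47310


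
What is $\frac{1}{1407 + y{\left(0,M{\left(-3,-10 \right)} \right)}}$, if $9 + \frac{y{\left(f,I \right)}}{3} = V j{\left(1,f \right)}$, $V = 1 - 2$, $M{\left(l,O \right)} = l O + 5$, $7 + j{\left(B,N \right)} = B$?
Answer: $\frac{1}{1398} \approx 0.00071531$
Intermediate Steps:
$j{\left(B,N \right)} = -7 + B$
$M{\left(l,O \right)} = 5 + O l$ ($M{\left(l,O \right)} = O l + 5 = 5 + O l$)
$V = -1$
$y{\left(f,I \right)} = -9$ ($y{\left(f,I \right)} = -27 + 3 \left(- (-7 + 1)\right) = -27 + 3 \left(\left(-1\right) \left(-6\right)\right) = -27 + 3 \cdot 6 = -27 + 18 = -9$)
$\frac{1}{1407 + y{\left(0,M{\left(-3,-10 \right)} \right)}} = \frac{1}{1407 - 9} = \frac{1}{1398}$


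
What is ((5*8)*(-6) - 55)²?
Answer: 87025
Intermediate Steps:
((5*8)*(-6) - 55)² = (40*(-6) - 55)² = (-240 - 55)² = (-295)² = 87025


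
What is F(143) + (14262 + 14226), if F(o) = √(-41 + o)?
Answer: 28488 + √102 ≈ 28498.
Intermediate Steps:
F(143) + (14262 + 14226) = √(-41 + 143) + (14262 + 14226) = √102 + 28488 = 28488 + √102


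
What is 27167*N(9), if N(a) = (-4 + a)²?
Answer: 679175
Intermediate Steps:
27167*N(9) = 27167*(-4 + 9)² = 27167*5² = 27167*25 = 679175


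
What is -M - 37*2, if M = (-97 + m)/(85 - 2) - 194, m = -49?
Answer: 10106/83 ≈ 121.76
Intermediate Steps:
M = -16248/83 (M = (-97 - 49)/(85 - 2) - 194 = -146/83 - 194 = -16248/83 ≈ -195.76)
-M - 37*2 = -1*(-16248/83) - 37*2 = 16248/83 - 1*74 = 16248/83 - 74 = 10106/83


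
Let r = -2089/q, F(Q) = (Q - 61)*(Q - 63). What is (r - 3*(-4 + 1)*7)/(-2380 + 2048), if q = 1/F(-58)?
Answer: 7519862/83 ≈ 90601.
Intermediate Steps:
F(Q) = (-63 + Q)*(-61 + Q) (F(Q) = (-61 + Q)*(-63 + Q) = (-63 + Q)*(-61 + Q))
q = 1/14399 (q = 1/(3843 + (-58)² - 124*(-58)) = 1/(3843 + 3364 + 7192) = 1/14399 ≈ 6.9449e-5)
r = -30079511 (r = -2089/1/14399 = -2089*14399 = -30079511)
(r - 3*(-4 + 1)*7)/(-2380 + 2048) = (-30079511 - 3*(-4 + 1)*7)/(-2380 + 2048) = (-30079511 - 3*(-3)*7)/(-332) = (-30079511 + 9*7)*(-1/332) = (-30079511 + 63)*(-1/332) = -30079448*(-1/332) = 7519862/83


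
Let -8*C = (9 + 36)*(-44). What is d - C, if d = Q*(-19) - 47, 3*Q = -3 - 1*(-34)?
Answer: -2945/6 ≈ -490.83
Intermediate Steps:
Q = 31/3 (Q = (-3 - 1*(-34))/3 = (-3 + 34)/3 = (1/3)*31 = 31/3 ≈ 10.333)
d = -730/3 (d = (31/3)*(-19) - 47 = -589/3 - 47 = -730/3 ≈ -243.33)
C = 495/2 (C = -(9 + 36)*(-44)/8 = -45*(-44)/8 = -1/8*(-1980) = 495/2 ≈ 247.50)
d - C = -730/3 - 1*495/2 = -730/3 - 495/2 = -2945/6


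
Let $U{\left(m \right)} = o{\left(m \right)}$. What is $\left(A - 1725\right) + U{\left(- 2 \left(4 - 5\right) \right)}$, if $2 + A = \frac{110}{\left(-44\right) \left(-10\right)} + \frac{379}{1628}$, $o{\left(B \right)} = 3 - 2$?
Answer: $- \frac{1404571}{814} \approx -1725.5$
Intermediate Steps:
$o{\left(B \right)} = 1$
$U{\left(m \right)} = 1$
$A = - \frac{1235}{814}$ ($A = -2 + \left(\frac{110}{\left(-44\right) \left(-10\right)} + \frac{379}{1628}\right) = -2 + \left(\frac{110}{440} + 379 \cdot \frac{1}{1628}\right) = -2 + \left(110 \cdot \frac{1}{440} + \frac{379}{1628}\right) = -2 + \left(\frac{1}{4} + \frac{379}{1628}\right) = -2 + \frac{393}{814} = - \frac{1235}{814} \approx -1.5172$)
$\left(A - 1725\right) + U{\left(- 2 \left(4 - 5\right) \right)} = \left(- \frac{1235}{814} - 1725\right) + 1 = - \frac{1405385}{814} + 1 = - \frac{1404571}{814}$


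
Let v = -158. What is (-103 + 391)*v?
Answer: -45504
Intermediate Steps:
(-103 + 391)*v = (-103 + 391)*(-158) = 288*(-158) = -45504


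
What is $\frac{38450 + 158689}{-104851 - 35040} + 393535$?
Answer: $\frac{55051807546}{139891} \approx 3.9353 \cdot 10^{5}$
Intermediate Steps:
$\frac{38450 + 158689}{-104851 - 35040} + 393535 = \frac{197139}{-139891} + 393535 = 197139 \left(- \frac{1}{139891}\right) + 393535 = - \frac{197139}{139891} + 393535 = \frac{55051807546}{139891}$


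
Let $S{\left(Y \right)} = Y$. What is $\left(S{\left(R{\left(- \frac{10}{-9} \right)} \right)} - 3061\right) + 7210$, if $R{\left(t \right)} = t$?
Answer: $\frac{37351}{9} \approx 4150.1$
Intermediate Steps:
$\left(S{\left(R{\left(- \frac{10}{-9} \right)} \right)} - 3061\right) + 7210 = \left(- \frac{10}{-9} - 3061\right) + 7210 = \left(\left(-10\right) \left(- \frac{1}{9}\right) - 3061\right) + 7210 = \left(\frac{10}{9} - 3061\right) + 7210 = - \frac{27539}{9} + 7210 = \frac{37351}{9}$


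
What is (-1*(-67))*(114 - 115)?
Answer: -67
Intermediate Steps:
(-1*(-67))*(114 - 115) = 67*(-1) = -67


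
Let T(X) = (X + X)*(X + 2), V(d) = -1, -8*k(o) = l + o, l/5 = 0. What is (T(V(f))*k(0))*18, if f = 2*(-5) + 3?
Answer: 0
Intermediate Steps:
l = 0 (l = 5*0 = 0)
k(o) = -o/8 (k(o) = -(0 + o)/8 = -o/8)
f = -7 (f = -10 + 3 = -7)
T(X) = 2*X*(2 + X) (T(X) = (2*X)*(2 + X) = 2*X*(2 + X))
(T(V(f))*k(0))*18 = ((2*(-1)*(2 - 1))*(-1/8*0))*18 = ((2*(-1)*1)*0)*18 = -2*0*18 = 0*18 = 0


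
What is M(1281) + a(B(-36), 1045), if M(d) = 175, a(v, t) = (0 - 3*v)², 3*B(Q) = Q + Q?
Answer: 5359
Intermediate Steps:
B(Q) = 2*Q/3 (B(Q) = (Q + Q)/3 = (2*Q)/3 = 2*Q/3)
a(v, t) = 9*v² (a(v, t) = (-3*v)² = 9*v²)
M(1281) + a(B(-36), 1045) = 175 + 9*((⅔)*(-36))² = 175 + 9*(-24)² = 175 + 9*576 = 175 + 5184 = 5359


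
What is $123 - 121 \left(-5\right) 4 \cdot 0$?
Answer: $123$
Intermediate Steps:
$123 - 121 \left(-5\right) 4 \cdot 0 = 123 - 121 \left(\left(-20\right) 0\right) = 123 - 0 = 123 + 0 = 123$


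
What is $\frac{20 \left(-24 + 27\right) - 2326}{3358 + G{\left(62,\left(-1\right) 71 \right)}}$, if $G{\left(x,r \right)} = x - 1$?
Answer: $- \frac{2266}{3419} \approx -0.66277$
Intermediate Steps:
$G{\left(x,r \right)} = -1 + x$ ($G{\left(x,r \right)} = x - 1 = -1 + x$)
$\frac{20 \left(-24 + 27\right) - 2326}{3358 + G{\left(62,\left(-1\right) 71 \right)}} = \frac{20 \left(-24 + 27\right) - 2326}{3358 + \left(-1 + 62\right)} = \frac{20 \cdot 3 - 2326}{3358 + 61} = \frac{60 - 2326}{3419} = \left(-2266\right) \frac{1}{3419} = - \frac{2266}{3419}$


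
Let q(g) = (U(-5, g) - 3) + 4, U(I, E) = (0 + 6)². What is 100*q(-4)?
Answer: 3700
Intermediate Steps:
U(I, E) = 36 (U(I, E) = 6² = 36)
q(g) = 37 (q(g) = (36 - 3) + 4 = 33 + 4 = 37)
100*q(-4) = 100*37 = 3700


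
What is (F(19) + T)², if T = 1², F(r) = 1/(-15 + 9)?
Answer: 25/36 ≈ 0.69444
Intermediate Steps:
F(r) = -⅙ (F(r) = 1/(-6) = -⅙)
T = 1
(F(19) + T)² = (-⅙ + 1)² = (⅚)² = 25/36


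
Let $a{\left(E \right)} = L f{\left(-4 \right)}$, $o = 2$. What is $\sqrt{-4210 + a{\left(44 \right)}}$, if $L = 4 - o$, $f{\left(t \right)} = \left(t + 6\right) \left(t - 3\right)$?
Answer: $i \sqrt{4238} \approx 65.1 i$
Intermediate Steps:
$f{\left(t \right)} = \left(-3 + t\right) \left(6 + t\right)$ ($f{\left(t \right)} = \left(6 + t\right) \left(-3 + t\right) = \left(-3 + t\right) \left(6 + t\right)$)
$L = 2$ ($L = 4 - 2 = 2$)
$a{\left(E \right)} = -28$ ($a{\left(E \right)} = 2 \left(-18 + \left(-4\right)^{2} + 3 \left(-4\right)\right) = 2 \left(-18 + 16 - 12\right) = 2 \left(-14\right) = -28$)
$\sqrt{-4210 + a{\left(44 \right)}} = \sqrt{-4210 - 28} = \sqrt{-4238} = i \sqrt{4238}$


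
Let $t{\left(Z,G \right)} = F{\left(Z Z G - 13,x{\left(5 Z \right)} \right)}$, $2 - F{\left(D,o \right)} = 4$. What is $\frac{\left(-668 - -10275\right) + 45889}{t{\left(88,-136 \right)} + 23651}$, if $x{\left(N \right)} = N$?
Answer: $\frac{55496}{23649} \approx 2.3467$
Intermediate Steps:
$F{\left(D,o \right)} = -2$ ($F{\left(D,o \right)} = 2 - 4 = -2$)
$t{\left(Z,G \right)} = -2$
$\frac{\left(-668 - -10275\right) + 45889}{t{\left(88,-136 \right)} + 23651} = \frac{\left(-668 - -10275\right) + 45889}{-2 + 23651} = \frac{\left(-668 + 10275\right) + 45889}{23649} = \left(9607 + 45889\right) \frac{1}{23649} = 55496 \cdot \frac{1}{23649} = \frac{55496}{23649}$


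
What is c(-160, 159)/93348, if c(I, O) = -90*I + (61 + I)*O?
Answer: -149/10372 ≈ -0.014366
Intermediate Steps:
c(I, O) = -90*I + O*(61 + I)
c(-160, 159)/93348 = (-90*(-160) + 61*159 - 160*159)/93348 = (14400 + 9699 - 25440)*(1/93348) = -1341*1/93348 = -149/10372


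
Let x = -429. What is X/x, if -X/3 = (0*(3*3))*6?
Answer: 0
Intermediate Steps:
X = 0 (X = -3*0*(3*3)*6 = -3*0*9*6 = -0*6 = -3*0 = 0)
X/x = 0/(-429) = 0*(-1/429) = 0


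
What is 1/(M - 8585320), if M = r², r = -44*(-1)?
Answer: -1/8583384 ≈ -1.1650e-7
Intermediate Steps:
r = 44
M = 1936 (M = 44² = 1936)
1/(M - 8585320) = 1/(1936 - 8585320) = 1/(-8583384) = -1/8583384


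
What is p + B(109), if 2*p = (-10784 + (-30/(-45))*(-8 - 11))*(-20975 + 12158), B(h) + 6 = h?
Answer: 47597208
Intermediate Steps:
B(h) = -6 + h
p = 47597105 (p = ((-10784 + (-30/(-45))*(-8 - 11))*(-20975 + 12158))/2 = ((-10784 - 30*(-1/45)*(-19))*(-8817))/2 = ((-10784 + (⅔)*(-19))*(-8817))/2 = ((-10784 - 38/3)*(-8817))/2 = (-32390/3*(-8817))/2 = (½)*95194210 = 47597105)
p + B(109) = 47597105 + (-6 + 109) = 47597105 + 103 = 47597208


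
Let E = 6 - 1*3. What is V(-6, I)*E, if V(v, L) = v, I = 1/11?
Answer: -18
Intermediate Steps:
I = 1/11 ≈ 0.090909
E = 3 (E = 6 - 3 = 3)
V(-6, I)*E = -6*3 = -18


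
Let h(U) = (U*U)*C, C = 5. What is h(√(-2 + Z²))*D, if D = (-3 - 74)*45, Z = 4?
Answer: -242550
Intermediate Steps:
D = -3465 (D = -77*45 = -3465)
h(U) = 5*U² (h(U) = (U*U)*5 = U²*5 = 5*U²)
h(√(-2 + Z²))*D = (5*(√(-2 + 4²))²)*(-3465) = (5*(√(-2 + 16))²)*(-3465) = (5*(√14)²)*(-3465) = (5*14)*(-3465) = 70*(-3465) = -242550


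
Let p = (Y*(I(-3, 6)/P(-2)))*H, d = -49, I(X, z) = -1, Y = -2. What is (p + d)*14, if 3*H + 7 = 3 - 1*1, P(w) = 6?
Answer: -6244/9 ≈ -693.78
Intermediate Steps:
H = -5/3 (H = -7/3 + (3 - 1*1)/3 = -7/3 + (3 - 1)/3 = -7/3 + (⅓)*2 = -7/3 + ⅔ = -5/3 ≈ -1.6667)
p = -5/9 (p = -(-2)/6*(-5/3) = -2*(-⅙)*(-5/3) = (⅓)*(-5/3) = -5/9 ≈ -0.55556)
(p + d)*14 = (-5/9 - 49)*14 = -446/9*14 = -6244/9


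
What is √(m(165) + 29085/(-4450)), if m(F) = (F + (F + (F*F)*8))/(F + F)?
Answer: √518400970/890 ≈ 25.582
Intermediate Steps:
m(F) = (2*F + 8*F²)/(2*F) (m(F) = (F + (F + F²*8))/((2*F)) = (F + (F + 8*F²))*(1/(2*F)) = (2*F + 8*F²)*(1/(2*F)) = (2*F + 8*F²)/(2*F))
√(m(165) + 29085/(-4450)) = √((1 + 4*165) + 29085/(-4450)) = √((1 + 660) + 29085*(-1/4450)) = √(661 - 5817/890) = √(582473/890) = √518400970/890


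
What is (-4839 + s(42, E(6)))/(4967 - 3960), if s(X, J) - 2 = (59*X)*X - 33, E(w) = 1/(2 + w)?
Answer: 99206/1007 ≈ 98.516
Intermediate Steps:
s(X, J) = -31 + 59*X² (s(X, J) = 2 + ((59*X)*X - 33) = 2 + (59*X² - 33) = 2 + (-33 + 59*X²) = -31 + 59*X²)
(-4839 + s(42, E(6)))/(4967 - 3960) = (-4839 + (-31 + 59*42²))/(4967 - 3960) = (-4839 + (-31 + 59*1764))/1007 = (-4839 + (-31 + 104076))*(1/1007) = (-4839 + 104045)*(1/1007) = 99206*(1/1007) = 99206/1007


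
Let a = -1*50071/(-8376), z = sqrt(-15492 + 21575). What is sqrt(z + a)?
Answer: sqrt(104848674 + 17539344*sqrt(6083))/4188 ≈ 9.1636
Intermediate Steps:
z = sqrt(6083) ≈ 77.994
a = 50071/8376 (a = -50071*(-1/8376) = 50071/8376 ≈ 5.9779)
sqrt(z + a) = sqrt(sqrt(6083) + 50071/8376) = sqrt(50071/8376 + sqrt(6083))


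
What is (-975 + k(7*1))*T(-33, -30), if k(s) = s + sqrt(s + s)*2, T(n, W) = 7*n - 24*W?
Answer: -473352 + 978*sqrt(14) ≈ -4.6969e+5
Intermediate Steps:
T(n, W) = -24*W + 7*n
k(s) = s + 2*sqrt(2)*sqrt(s) (k(s) = s + sqrt(2*s)*2 = s + (sqrt(2)*sqrt(s))*2 = s + 2*sqrt(2)*sqrt(s))
(-975 + k(7*1))*T(-33, -30) = (-975 + (7*1 + 2*sqrt(2)*sqrt(7*1)))*(-24*(-30) + 7*(-33)) = (-975 + (7 + 2*sqrt(2)*sqrt(7)))*(720 - 231) = (-975 + (7 + 2*sqrt(14)))*489 = (-968 + 2*sqrt(14))*489 = -473352 + 978*sqrt(14)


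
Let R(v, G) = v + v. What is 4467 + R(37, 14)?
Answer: 4541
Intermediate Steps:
R(v, G) = 2*v
4467 + R(37, 14) = 4467 + 2*37 = 4467 + 74 = 4541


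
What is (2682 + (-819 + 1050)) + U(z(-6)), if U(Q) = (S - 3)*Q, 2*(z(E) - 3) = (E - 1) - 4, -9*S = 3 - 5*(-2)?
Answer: 26317/9 ≈ 2924.1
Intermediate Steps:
S = -13/9 (S = -(3 - 5*(-2))/9 = -(3 + 10)/9 = -⅑*13 = -13/9 ≈ -1.4444)
z(E) = ½ + E/2 (z(E) = 3 + ((E - 1) - 4)/2 = 3 + ((-1 + E) - 4)/2 = 3 + (-5 + E)/2 = 3 + (-5/2 + E/2) = ½ + E/2)
U(Q) = -40*Q/9 (U(Q) = (-13/9 - 3)*Q = -40*Q/9)
(2682 + (-819 + 1050)) + U(z(-6)) = (2682 + (-819 + 1050)) - 40*(½ + (½)*(-6))/9 = (2682 + 231) - 40*(½ - 3)/9 = 2913 - 40/9*(-5/2) = 2913 + 100/9 = 26317/9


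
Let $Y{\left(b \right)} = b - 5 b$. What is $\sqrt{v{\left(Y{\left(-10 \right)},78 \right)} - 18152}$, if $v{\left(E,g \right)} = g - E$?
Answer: $i \sqrt{18114} \approx 134.59 i$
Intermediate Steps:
$Y{\left(b \right)} = - 4 b$
$\sqrt{v{\left(Y{\left(-10 \right)},78 \right)} - 18152} = \sqrt{\left(78 - \left(-4\right) \left(-10\right)\right) - 18152} = \sqrt{\left(78 - 40\right) - 18152} = \sqrt{38 - 18152} = \sqrt{-18114} = i \sqrt{18114}$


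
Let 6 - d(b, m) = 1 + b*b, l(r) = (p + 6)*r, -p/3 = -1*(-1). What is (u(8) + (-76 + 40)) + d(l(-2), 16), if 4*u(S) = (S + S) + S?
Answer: -61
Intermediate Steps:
p = -3 (p = -(-3)*(-1) = -3*1 = -3)
u(S) = 3*S/4 (u(S) = ((S + S) + S)/4 = (2*S + S)/4 = (3*S)/4 = 3*S/4)
l(r) = 3*r (l(r) = (-3 + 6)*r = 3*r)
d(b, m) = 5 - b**2 (d(b, m) = 6 - (1 + b*b) = 6 - (1 + b**2) = 6 + (-1 - b**2) = 5 - b**2)
(u(8) + (-76 + 40)) + d(l(-2), 16) = ((3/4)*8 + (-76 + 40)) + (5 - (3*(-2))**2) = (6 - 36) + (5 - 1*(-6)**2) = -30 + (5 - 1*36) = -30 + (5 - 36) = -30 - 31 = -61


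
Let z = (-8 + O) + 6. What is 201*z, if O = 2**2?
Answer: 402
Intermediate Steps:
O = 4
z = 2 (z = (-8 + 4) + 6 = -4 + 6 = 2)
201*z = 201*2 = 402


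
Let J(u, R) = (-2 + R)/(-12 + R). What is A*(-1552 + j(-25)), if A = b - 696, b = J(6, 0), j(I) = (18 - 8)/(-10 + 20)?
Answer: 2158475/2 ≈ 1.0792e+6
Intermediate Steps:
J(u, R) = (-2 + R)/(-12 + R)
j(I) = 1 (j(I) = 10/10 = 10*(⅒) = 1)
b = ⅙ (b = (-2 + 0)/(-12 + 0) = -2/(-12) = -1/12*(-2) = ⅙ ≈ 0.16667)
A = -4175/6 (A = ⅙ - 696 = -4175/6 ≈ -695.83)
A*(-1552 + j(-25)) = -4175*(-1552 + 1)/6 = -4175/6*(-1551) = 2158475/2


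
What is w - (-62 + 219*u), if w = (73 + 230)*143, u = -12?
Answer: 46019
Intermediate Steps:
w = 43329 (w = 303*143 = 43329)
w - (-62 + 219*u) = 43329 - (-62 + 219*(-12)) = 43329 - (-62 - 2628) = 43329 - 1*(-2690) = 43329 + 2690 = 46019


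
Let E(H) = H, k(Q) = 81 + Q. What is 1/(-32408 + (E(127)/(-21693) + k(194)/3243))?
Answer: -23450133/759970059026 ≈ -3.0857e-5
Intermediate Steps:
1/(-32408 + (E(127)/(-21693) + k(194)/3243)) = 1/(-32408 + (127/(-21693) + (81 + 194)/3243)) = 1/(-32408 + (127*(-1/21693) + 275*(1/3243))) = 1/(-32408 + (-127/21693 + 275/3243)) = 1/(-32408 + 1851238/23450133) = 1/(-759970059026/23450133) = -23450133/759970059026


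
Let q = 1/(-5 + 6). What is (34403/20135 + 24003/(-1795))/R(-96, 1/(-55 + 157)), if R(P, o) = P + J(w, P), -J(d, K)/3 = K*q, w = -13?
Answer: -21077351/346966320 ≈ -0.060748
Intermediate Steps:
q = 1 (q = 1/1 = 1)
J(d, K) = -3*K
R(P, o) = -2*P (R(P, o) = P - 3*P = -2*P)
(34403/20135 + 24003/(-1795))/R(-96, 1/(-55 + 157)) = (34403/20135 + 24003/(-1795))/((-2*(-96))) = (34403*(1/20135) + 24003*(-1/1795))/192 = (34403/20135 - 24003/1795)*(1/192) = -84309404/7228465*1/192 = -21077351/346966320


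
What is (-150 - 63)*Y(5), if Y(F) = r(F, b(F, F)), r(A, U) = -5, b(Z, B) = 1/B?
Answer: 1065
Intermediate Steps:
Y(F) = -5
(-150 - 63)*Y(5) = (-150 - 63)*(-5) = -213*(-5) = 1065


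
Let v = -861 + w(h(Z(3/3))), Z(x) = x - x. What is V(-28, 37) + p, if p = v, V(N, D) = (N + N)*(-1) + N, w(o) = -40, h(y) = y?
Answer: -873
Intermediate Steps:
Z(x) = 0
V(N, D) = -N (V(N, D) = (2*N)*(-1) + N = -2*N + N = -N)
v = -901 (v = -861 - 40 = -901)
p = -901
V(-28, 37) + p = -1*(-28) - 901 = 28 - 901 = -873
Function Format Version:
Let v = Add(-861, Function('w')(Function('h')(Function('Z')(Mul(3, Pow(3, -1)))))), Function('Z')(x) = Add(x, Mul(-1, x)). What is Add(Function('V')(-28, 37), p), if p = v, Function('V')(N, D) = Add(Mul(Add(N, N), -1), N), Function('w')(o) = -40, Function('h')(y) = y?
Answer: -873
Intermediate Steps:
Function('Z')(x) = 0
Function('V')(N, D) = Mul(-1, N) (Function('V')(N, D) = Add(Mul(Mul(2, N), -1), N) = Add(Mul(-2, N), N) = Mul(-1, N))
v = -901 (v = Add(-861, -40) = -901)
p = -901
Add(Function('V')(-28, 37), p) = Add(Mul(-1, -28), -901) = Add(28, -901) = -873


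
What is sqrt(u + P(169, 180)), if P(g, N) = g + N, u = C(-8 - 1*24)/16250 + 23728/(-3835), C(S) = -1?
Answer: sqrt(504182373994)/38350 ≈ 18.515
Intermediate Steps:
u = -5932059/958750 (u = -1/16250 + 23728/(-3835) = -1*1/16250 + 23728*(-1/3835) = -1/16250 - 23728/3835 = -5932059/958750 ≈ -6.1873)
P(g, N) = N + g
sqrt(u + P(169, 180)) = sqrt(-5932059/958750 + (180 + 169)) = sqrt(-5932059/958750 + 349) = sqrt(328671691/958750) = sqrt(504182373994)/38350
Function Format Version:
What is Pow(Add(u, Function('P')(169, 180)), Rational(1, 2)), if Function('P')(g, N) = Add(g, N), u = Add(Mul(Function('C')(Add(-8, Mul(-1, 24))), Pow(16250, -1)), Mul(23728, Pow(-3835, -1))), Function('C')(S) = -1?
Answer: Mul(Rational(1, 38350), Pow(504182373994, Rational(1, 2))) ≈ 18.515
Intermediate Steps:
u = Rational(-5932059, 958750) (u = Add(Mul(-1, Pow(16250, -1)), Mul(23728, Pow(-3835, -1))) = Add(Mul(-1, Rational(1, 16250)), Mul(23728, Rational(-1, 3835))) = Add(Rational(-1, 16250), Rational(-23728, 3835)) = Rational(-5932059, 958750) ≈ -6.1873)
Function('P')(g, N) = Add(N, g)
Pow(Add(u, Function('P')(169, 180)), Rational(1, 2)) = Pow(Add(Rational(-5932059, 958750), Add(180, 169)), Rational(1, 2)) = Pow(Add(Rational(-5932059, 958750), 349), Rational(1, 2)) = Pow(Rational(328671691, 958750), Rational(1, 2)) = Mul(Rational(1, 38350), Pow(504182373994, Rational(1, 2)))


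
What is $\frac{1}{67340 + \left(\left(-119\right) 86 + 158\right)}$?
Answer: $\frac{1}{57264} \approx 1.7463 \cdot 10^{-5}$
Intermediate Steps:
$\frac{1}{67340 + \left(\left(-119\right) 86 + 158\right)} = \frac{1}{67340 + \left(-10234 + 158\right)} = \frac{1}{67340 - 10076} = \frac{1}{57264}$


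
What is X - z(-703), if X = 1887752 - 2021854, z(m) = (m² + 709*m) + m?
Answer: -129181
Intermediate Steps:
z(m) = m² + 710*m
X = -134102
X - z(-703) = -134102 - (-703)*(710 - 703) = -134102 - (-703)*7 = -134102 - 1*(-4921) = -134102 + 4921 = -129181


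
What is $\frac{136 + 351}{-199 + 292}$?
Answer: $\frac{487}{93} \approx 5.2366$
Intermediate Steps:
$\frac{136 + 351}{-199 + 292} = \frac{487}{93}$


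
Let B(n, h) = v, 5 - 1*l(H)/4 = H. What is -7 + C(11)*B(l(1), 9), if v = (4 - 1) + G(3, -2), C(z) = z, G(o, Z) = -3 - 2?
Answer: -29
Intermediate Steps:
G(o, Z) = -5
l(H) = 20 - 4*H
v = -2 (v = (4 - 1) - 5 = 3 - 5 = -2)
B(n, h) = -2
-7 + C(11)*B(l(1), 9) = -7 + 11*(-2) = -7 - 22 = -29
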